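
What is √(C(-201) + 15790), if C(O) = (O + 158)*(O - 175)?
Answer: 29*√38 ≈ 178.77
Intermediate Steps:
C(O) = (-175 + O)*(158 + O) (C(O) = (158 + O)*(-175 + O) = (-175 + O)*(158 + O))
√(C(-201) + 15790) = √((-27650 + (-201)² - 17*(-201)) + 15790) = √((-27650 + 40401 + 3417) + 15790) = √(16168 + 15790) = √31958 = 29*√38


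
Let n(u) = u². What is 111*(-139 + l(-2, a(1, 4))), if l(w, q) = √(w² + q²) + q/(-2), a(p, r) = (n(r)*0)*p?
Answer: -15207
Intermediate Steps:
a(p, r) = 0 (a(p, r) = (r²*0)*p = 0*p = 0)
l(w, q) = √(q² + w²) - q/2 (l(w, q) = √(q² + w²) + q*(-½) = √(q² + w²) - q/2)
111*(-139 + l(-2, a(1, 4))) = 111*(-139 + (√(0² + (-2)²) - ½*0)) = 111*(-139 + (√(0 + 4) + 0)) = 111*(-139 + (√4 + 0)) = 111*(-139 + (2 + 0)) = 111*(-139 + 2) = 111*(-137) = -15207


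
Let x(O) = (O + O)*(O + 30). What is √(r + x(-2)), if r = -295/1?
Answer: I*√407 ≈ 20.174*I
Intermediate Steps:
r = -295 (r = -295*1 = -295)
x(O) = 2*O*(30 + O) (x(O) = (2*O)*(30 + O) = 2*O*(30 + O))
√(r + x(-2)) = √(-295 + 2*(-2)*(30 - 2)) = √(-295 + 2*(-2)*28) = √(-295 - 112) = √(-407) = I*√407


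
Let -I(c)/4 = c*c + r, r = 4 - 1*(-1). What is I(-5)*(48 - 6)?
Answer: -5040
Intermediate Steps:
r = 5 (r = 4 + 1 = 5)
I(c) = -20 - 4*c**2 (I(c) = -4*(c*c + 5) = -4*(c**2 + 5) = -4*(5 + c**2) = -20 - 4*c**2)
I(-5)*(48 - 6) = (-20 - 4*(-5)**2)*(48 - 6) = (-20 - 4*25)*42 = (-20 - 100)*42 = -120*42 = -5040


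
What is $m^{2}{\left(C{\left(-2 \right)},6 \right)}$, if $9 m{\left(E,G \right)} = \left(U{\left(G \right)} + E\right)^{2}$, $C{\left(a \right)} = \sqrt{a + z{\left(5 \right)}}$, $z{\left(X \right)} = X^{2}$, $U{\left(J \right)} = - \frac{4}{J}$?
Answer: $\frac{47833}{6561} - \frac{1688 \sqrt{23}}{2187} \approx 3.5889$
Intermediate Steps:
$C{\left(a \right)} = \sqrt{25 + a}$ ($C{\left(a \right)} = \sqrt{a + 5^{2}} = \sqrt{a + 25} = \sqrt{25 + a}$)
$m{\left(E,G \right)} = \frac{\left(E - \frac{4}{G}\right)^{2}}{9}$ ($m{\left(E,G \right)} = \frac{\left(- \frac{4}{G} + E\right)^{2}}{9} = \frac{\left(E - \frac{4}{G}\right)^{2}}{9}$)
$m^{2}{\left(C{\left(-2 \right)},6 \right)} = \left(\frac{\left(-4 + \sqrt{25 - 2} \cdot 6\right)^{2}}{9 \cdot 36}\right)^{2} = \left(\frac{1}{9} \cdot \frac{1}{36} \left(-4 + \sqrt{23} \cdot 6\right)^{2}\right)^{2} = \left(\frac{1}{9} \cdot \frac{1}{36} \left(-4 + 6 \sqrt{23}\right)^{2}\right)^{2} = \left(\frac{\left(-4 + 6 \sqrt{23}\right)^{2}}{324}\right)^{2} = \frac{\left(-4 + 6 \sqrt{23}\right)^{4}}{104976}$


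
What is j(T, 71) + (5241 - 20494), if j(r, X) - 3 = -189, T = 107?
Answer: -15439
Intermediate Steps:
j(r, X) = -186 (j(r, X) = 3 - 189 = -186)
j(T, 71) + (5241 - 20494) = -186 + (5241 - 20494) = -186 - 15253 = -15439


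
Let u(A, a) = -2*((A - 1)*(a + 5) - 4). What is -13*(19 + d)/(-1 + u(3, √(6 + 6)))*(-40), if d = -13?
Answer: 40560/23 - 24960*√3/23 ≈ -116.17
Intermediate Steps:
u(A, a) = 8 - 2*(-1 + A)*(5 + a) (u(A, a) = -2*((-1 + A)*(5 + a) - 4) = -2*(-4 + (-1 + A)*(5 + a)) = 8 - 2*(-1 + A)*(5 + a))
-13*(19 + d)/(-1 + u(3, √(6 + 6)))*(-40) = -13*(19 - 13)/(-1 + (18 - 10*3 + 2*√(6 + 6) - 2*3*√(6 + 6)))*(-40) = -78/(-1 + (18 - 30 + 2*√12 - 2*3*√12))*(-40) = -78/(-1 + (18 - 30 + 2*(2*√3) - 2*3*2*√3))*(-40) = -78/(-1 + (18 - 30 + 4*√3 - 12*√3))*(-40) = -78/(-1 + (-12 - 8*√3))*(-40) = -78/(-13 - 8*√3)*(-40) = 3120/(-13 - 8*√3)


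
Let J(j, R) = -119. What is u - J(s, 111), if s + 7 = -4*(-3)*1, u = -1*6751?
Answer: -6632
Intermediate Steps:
u = -6751
s = 5 (s = -7 - 4*(-3)*1 = -7 + 12*1 = -7 + 12 = 5)
u - J(s, 111) = -6751 - 1*(-119) = -6751 + 119 = -6632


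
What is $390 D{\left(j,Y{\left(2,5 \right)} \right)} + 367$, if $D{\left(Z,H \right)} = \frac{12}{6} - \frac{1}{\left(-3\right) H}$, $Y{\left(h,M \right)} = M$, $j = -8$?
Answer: $1173$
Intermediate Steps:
$D{\left(Z,H \right)} = 2 + \frac{1}{3 H}$ ($D{\left(Z,H \right)} = 12 \cdot \frac{1}{6} - - \frac{1}{3 H} = 2 + \frac{1}{3 H}$)
$390 D{\left(j,Y{\left(2,5 \right)} \right)} + 367 = 390 \left(2 + \frac{1}{3 \cdot 5}\right) + 367 = 390 \left(2 + \frac{1}{3} \cdot \frac{1}{5}\right) + 367 = 390 \left(2 + \frac{1}{15}\right) + 367 = 390 \cdot \frac{31}{15} + 367 = 806 + 367 = 1173$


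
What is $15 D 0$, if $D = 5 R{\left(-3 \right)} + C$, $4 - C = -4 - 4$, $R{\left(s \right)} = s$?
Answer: $0$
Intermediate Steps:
$C = 12$ ($C = 4 - \left(-4 - 4\right) = 4 - -8 = 4 + 8 = 12$)
$D = -3$ ($D = 5 \left(-3\right) + 12 = -15 + 12 = -3$)
$15 D 0 = 15 \left(-3\right) 0 = \left(-45\right) 0 = 0$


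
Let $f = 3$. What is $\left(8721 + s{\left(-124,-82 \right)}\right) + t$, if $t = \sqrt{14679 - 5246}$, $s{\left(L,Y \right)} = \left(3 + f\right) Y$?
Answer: $8229 + \sqrt{9433} \approx 8326.1$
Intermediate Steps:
$s{\left(L,Y \right)} = 6 Y$ ($s{\left(L,Y \right)} = \left(3 + 3\right) Y = 6 Y$)
$t = \sqrt{9433} \approx 97.124$
$\left(8721 + s{\left(-124,-82 \right)}\right) + t = \left(8721 + 6 \left(-82\right)\right) + \sqrt{9433} = \left(8721 - 492\right) + \sqrt{9433} = 8229 + \sqrt{9433}$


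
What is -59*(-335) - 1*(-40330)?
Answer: 60095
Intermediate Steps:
-59*(-335) - 1*(-40330) = 19765 + 40330 = 60095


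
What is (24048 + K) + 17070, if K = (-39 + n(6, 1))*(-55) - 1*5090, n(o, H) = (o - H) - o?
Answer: 38228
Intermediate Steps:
n(o, H) = -H
K = -2890 (K = (-39 - 1*1)*(-55) - 1*5090 = (-39 - 1)*(-55) - 5090 = -40*(-55) - 5090 = 2200 - 5090 = -2890)
(24048 + K) + 17070 = (24048 - 2890) + 17070 = 21158 + 17070 = 38228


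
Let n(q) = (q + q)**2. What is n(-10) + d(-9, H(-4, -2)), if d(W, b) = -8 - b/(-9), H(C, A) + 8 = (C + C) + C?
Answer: 3508/9 ≈ 389.78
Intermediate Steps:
H(C, A) = -8 + 3*C (H(C, A) = -8 + ((C + C) + C) = -8 + (2*C + C) = -8 + 3*C)
d(W, b) = -8 + b/9 (d(W, b) = -8 - b*(-1)/9 = -8 - (-1)*b/9 = -8 + b/9)
n(q) = 4*q**2 (n(q) = (2*q)**2 = 4*q**2)
n(-10) + d(-9, H(-4, -2)) = 4*(-10)**2 + (-8 + (-8 + 3*(-4))/9) = 4*100 + (-8 + (-8 - 12)/9) = 400 + (-8 + (1/9)*(-20)) = 400 + (-8 - 20/9) = 400 - 92/9 = 3508/9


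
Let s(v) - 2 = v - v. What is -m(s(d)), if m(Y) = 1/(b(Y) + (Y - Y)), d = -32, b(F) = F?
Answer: -½ ≈ -0.50000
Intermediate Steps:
s(v) = 2 (s(v) = 2 + (v - v) = 2 + 0 = 2)
m(Y) = 1/Y (m(Y) = 1/(Y + (Y - Y)) = 1/(Y + 0) = 1/Y)
-m(s(d)) = -1/2 = -1*½ = -½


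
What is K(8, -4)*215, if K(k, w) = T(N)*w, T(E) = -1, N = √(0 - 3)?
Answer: 860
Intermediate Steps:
N = I*√3 (N = √(-3) = I*√3 ≈ 1.732*I)
K(k, w) = -w
K(8, -4)*215 = -1*(-4)*215 = 4*215 = 860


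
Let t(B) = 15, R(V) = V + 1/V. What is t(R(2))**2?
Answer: 225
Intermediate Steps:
R(V) = V + 1/V
t(R(2))**2 = 15**2 = 225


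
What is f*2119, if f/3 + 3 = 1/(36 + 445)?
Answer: -705138/37 ≈ -19058.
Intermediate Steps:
f = -4326/481 (f = -9 + 3/(36 + 445) = -9 + 3/481 = -4326/481 ≈ -8.9938)
f*2119 = -4326/481*2119 = -705138/37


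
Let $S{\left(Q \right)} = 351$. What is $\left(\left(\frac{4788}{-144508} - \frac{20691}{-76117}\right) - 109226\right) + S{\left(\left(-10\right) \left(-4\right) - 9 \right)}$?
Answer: $- \frac{42770343483131}{392839837} \approx -1.0887 \cdot 10^{5}$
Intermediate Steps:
$\left(\left(\frac{4788}{-144508} - \frac{20691}{-76117}\right) - 109226\right) + S{\left(\left(-10\right) \left(-4\right) - 9 \right)} = \left(\left(\frac{4788}{-144508} - \frac{20691}{-76117}\right) - 109226\right) + 351 = \left(\left(4788 \left(- \frac{1}{144508}\right) - - \frac{20691}{76117}\right) - 109226\right) + 351 = \left(\left(- \frac{171}{5161} + \frac{20691}{76117}\right) - 109226\right) + 351 = \left(\frac{93770244}{392839837} - 109226\right) + 351 = - \frac{42908230265918}{392839837} + 351 = - \frac{42770343483131}{392839837}$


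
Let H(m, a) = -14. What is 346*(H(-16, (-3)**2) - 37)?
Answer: -17646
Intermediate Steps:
346*(H(-16, (-3)**2) - 37) = 346*(-14 - 37) = 346*(-51) = -17646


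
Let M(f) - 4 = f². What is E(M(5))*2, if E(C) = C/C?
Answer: 2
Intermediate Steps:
M(f) = 4 + f²
E(C) = 1
E(M(5))*2 = 1*2 = 2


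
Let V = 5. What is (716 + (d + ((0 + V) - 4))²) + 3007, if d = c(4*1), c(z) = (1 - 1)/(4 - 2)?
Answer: 3724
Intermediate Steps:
c(z) = 0 (c(z) = 0/2 = 0*(½) = 0)
d = 0
(716 + (d + ((0 + V) - 4))²) + 3007 = (716 + (0 + ((0 + 5) - 4))²) + 3007 = (716 + (0 + (5 - 4))²) + 3007 = (716 + (0 + 1)²) + 3007 = (716 + 1²) + 3007 = (716 + 1) + 3007 = 717 + 3007 = 3724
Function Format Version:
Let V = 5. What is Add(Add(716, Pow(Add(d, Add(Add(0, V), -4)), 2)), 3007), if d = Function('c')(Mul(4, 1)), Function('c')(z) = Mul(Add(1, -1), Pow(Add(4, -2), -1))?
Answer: 3724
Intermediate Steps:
Function('c')(z) = 0 (Function('c')(z) = Mul(0, Pow(2, -1)) = Mul(0, Rational(1, 2)) = 0)
d = 0
Add(Add(716, Pow(Add(d, Add(Add(0, V), -4)), 2)), 3007) = Add(Add(716, Pow(Add(0, Add(Add(0, 5), -4)), 2)), 3007) = Add(Add(716, Pow(Add(0, Add(5, -4)), 2)), 3007) = Add(Add(716, Pow(Add(0, 1), 2)), 3007) = Add(Add(716, Pow(1, 2)), 3007) = Add(Add(716, 1), 3007) = Add(717, 3007) = 3724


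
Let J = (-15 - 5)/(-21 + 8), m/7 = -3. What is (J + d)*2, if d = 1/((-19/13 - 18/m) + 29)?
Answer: 52863/16796 ≈ 3.1474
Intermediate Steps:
m = -21 (m = 7*(-3) = -21)
d = 91/2584 (d = 1/((-19/13 - 18/(-21)) + 29) = 1/((-19*1/13 - 18*(-1/21)) + 29) = 1/((-19/13 + 6/7) + 29) = 1/(-55/91 + 29) = 1/(2584/91) = 91/2584 ≈ 0.035217)
J = 20/13 (J = -20/(-13) = -20*(-1/13) = 20/13 ≈ 1.5385)
(J + d)*2 = (20/13 + 91/2584)*2 = (52863/33592)*2 = 52863/16796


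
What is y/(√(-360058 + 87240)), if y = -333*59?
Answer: 19647*I*√272818/272818 ≈ 37.615*I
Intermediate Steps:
y = -19647
y/(√(-360058 + 87240)) = -19647/√(-360058 + 87240) = -19647*(-I*√272818/272818) = -(-19647)*I*√272818/272818 = 19647*I*√272818/272818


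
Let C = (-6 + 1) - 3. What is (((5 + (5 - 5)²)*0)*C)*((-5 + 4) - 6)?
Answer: 0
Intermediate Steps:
C = -8 (C = -5 - 3 = -8)
(((5 + (5 - 5)²)*0)*C)*((-5 + 4) - 6) = (((5 + (5 - 5)²)*0)*(-8))*((-5 + 4) - 6) = (((5 + 0²)*0)*(-8))*(-1 - 6) = (((5 + 0)*0)*(-8))*(-7) = ((5*0)*(-8))*(-7) = (0*(-8))*(-7) = 0*(-7) = 0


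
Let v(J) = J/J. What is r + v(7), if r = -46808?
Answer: -46807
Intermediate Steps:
v(J) = 1
r + v(7) = -46808 + 1 = -46807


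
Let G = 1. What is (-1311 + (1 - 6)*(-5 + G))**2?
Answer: 1666681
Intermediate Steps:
(-1311 + (1 - 6)*(-5 + G))**2 = (-1311 + (1 - 6)*(-5 + 1))**2 = (-1311 - 5*(-4))**2 = (-1311 + 20)**2 = (-1291)**2 = 1666681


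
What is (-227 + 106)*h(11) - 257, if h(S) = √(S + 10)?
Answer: -257 - 121*√21 ≈ -811.49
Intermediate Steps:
h(S) = √(10 + S)
(-227 + 106)*h(11) - 257 = (-227 + 106)*√(10 + 11) - 257 = -121*√21 - 257 = -257 - 121*√21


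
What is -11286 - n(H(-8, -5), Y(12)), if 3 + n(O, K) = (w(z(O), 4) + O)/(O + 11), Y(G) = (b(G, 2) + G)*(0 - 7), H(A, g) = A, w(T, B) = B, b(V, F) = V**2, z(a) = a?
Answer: -33845/3 ≈ -11282.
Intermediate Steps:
Y(G) = -7*G - 7*G**2 (Y(G) = (G**2 + G)*(0 - 7) = (G + G**2)*(-7) = -7*G - 7*G**2)
n(O, K) = -3 + (4 + O)/(11 + O) (n(O, K) = -3 + (4 + O)/(O + 11) = -3 + (4 + O)/(11 + O))
-11286 - n(H(-8, -5), Y(12)) = -11286 - (-29 - 2*(-8))/(11 - 8) = -11286 - (-29 + 16)/3 = -11286 - (-13)/3 = -11286 - 1*(-13/3) = -11286 + 13/3 = -33845/3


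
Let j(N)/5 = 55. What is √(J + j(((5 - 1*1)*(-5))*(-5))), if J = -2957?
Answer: 3*I*√298 ≈ 51.788*I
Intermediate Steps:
j(N) = 275 (j(N) = 5*55 = 275)
√(J + j(((5 - 1*1)*(-5))*(-5))) = √(-2957 + 275) = √(-2682) = 3*I*√298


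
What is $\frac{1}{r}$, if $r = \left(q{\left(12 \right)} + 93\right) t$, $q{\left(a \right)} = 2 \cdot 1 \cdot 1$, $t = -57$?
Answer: $- \frac{1}{5415} \approx -0.00018467$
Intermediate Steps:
$q{\left(a \right)} = 2$ ($q{\left(a \right)} = 2 \cdot 1 = 2$)
$r = -5415$ ($r = \left(2 + 93\right) \left(-57\right) = 95 \left(-57\right) = -5415$)
$\frac{1}{r} = \frac{1}{-5415} = - \frac{1}{5415}$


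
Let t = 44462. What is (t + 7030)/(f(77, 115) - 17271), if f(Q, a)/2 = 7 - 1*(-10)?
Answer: -51492/17237 ≈ -2.9873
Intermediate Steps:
f(Q, a) = 34 (f(Q, a) = 2*(7 - 1*(-10)) = 2*(7 + 10) = 2*17 = 34)
(t + 7030)/(f(77, 115) - 17271) = (44462 + 7030)/(34 - 17271) = 51492/(-17237) = 51492*(-1/17237) = -51492/17237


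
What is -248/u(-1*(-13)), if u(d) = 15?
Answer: -248/15 ≈ -16.533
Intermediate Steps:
-248/u(-1*(-13)) = -248/15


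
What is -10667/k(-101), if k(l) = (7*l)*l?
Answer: -10667/71407 ≈ -0.14938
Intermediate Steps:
k(l) = 7*l²
-10667/k(-101) = -10667/(7*(-101)²) = -10667/(7*10201) = -10667/71407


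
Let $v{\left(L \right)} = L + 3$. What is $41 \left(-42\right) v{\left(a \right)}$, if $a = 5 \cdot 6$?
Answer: $-56826$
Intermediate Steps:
$a = 30$
$v{\left(L \right)} = 3 + L$
$41 \left(-42\right) v{\left(a \right)} = 41 \left(-42\right) \left(3 + 30\right) = \left(-1722\right) 33 = -56826$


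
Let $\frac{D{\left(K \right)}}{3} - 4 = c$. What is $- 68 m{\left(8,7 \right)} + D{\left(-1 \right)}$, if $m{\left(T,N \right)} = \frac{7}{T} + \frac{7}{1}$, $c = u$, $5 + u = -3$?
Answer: $- \frac{1095}{2} \approx -547.5$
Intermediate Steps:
$u = -8$ ($u = -5 - 3 = -8$)
$c = -8$
$D{\left(K \right)} = -12$ ($D{\left(K \right)} = 12 + 3 \left(-8\right) = 12 - 24 = -12$)
$m{\left(T,N \right)} = 7 + \frac{7}{T}$ ($m{\left(T,N \right)} = \frac{7}{T} + 7 \cdot 1 = \frac{7}{T} + 7 = 7 + \frac{7}{T}$)
$- 68 m{\left(8,7 \right)} + D{\left(-1 \right)} = - 68 \left(7 + \frac{7}{8}\right) - 12 = \left(-68\right) \frac{63}{8} - 12 = - \frac{1071}{2} - 12 = - \frac{1095}{2}$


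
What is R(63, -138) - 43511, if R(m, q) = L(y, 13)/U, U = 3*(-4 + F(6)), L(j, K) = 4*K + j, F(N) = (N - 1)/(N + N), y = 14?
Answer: -1871237/43 ≈ -43517.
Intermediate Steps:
F(N) = (-1 + N)/(2*N) (F(N) = (-1 + N)/((2*N)) = (-1 + N)*(1/(2*N)) = (-1 + N)/(2*N))
L(j, K) = j + 4*K
U = -43/4 (U = 3*(-4 + (1/2)*(-1 + 6)/6) = 3*(-4 + (1/2)*(1/6)*5) = 3*(-4 + 5/12) = 3*(-43/12) = -43/4 ≈ -10.750)
R(m, q) = -264/43 (R(m, q) = (14 + 4*13)/(-43/4) = (14 + 52)*(-4/43) = 66*(-4/43) = -264/43)
R(63, -138) - 43511 = -264/43 - 43511 = -1871237/43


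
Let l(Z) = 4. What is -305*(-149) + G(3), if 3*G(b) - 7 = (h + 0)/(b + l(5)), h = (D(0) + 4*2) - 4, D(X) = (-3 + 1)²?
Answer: 318134/7 ≈ 45448.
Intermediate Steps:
D(X) = 4 (D(X) = (-2)² = 4)
h = 8 (h = (4 + 4*2) - 4 = (4 + 8) - 4 = 12 - 4 = 8)
G(b) = 7/3 + 8/(3*(4 + b)) (G(b) = 7/3 + ((8 + 0)/(b + 4))/3 = 7/3 + (8/(4 + b))/3 = 7/3 + 8/(3*(4 + b)))
-305*(-149) + G(3) = -305*(-149) + (36 + 7*3)/(3*(4 + 3)) = 45445 + (⅓)*(36 + 21)/7 = 45445 + (⅓)*(⅐)*57 = 45445 + 19/7 = 318134/7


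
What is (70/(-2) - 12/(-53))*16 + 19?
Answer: -28481/53 ≈ -537.38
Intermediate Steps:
(70/(-2) - 12/(-53))*16 + 19 = (70*(-½) - 12*(-1/53))*16 + 19 = (-35 + 12/53)*16 + 19 = -1843/53*16 + 19 = -29488/53 + 19 = -28481/53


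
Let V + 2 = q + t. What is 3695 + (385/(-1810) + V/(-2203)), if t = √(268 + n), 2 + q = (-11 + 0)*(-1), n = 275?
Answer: 2946538605/797486 - √543/2203 ≈ 3694.8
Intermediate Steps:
q = 9 (q = -2 + (-11 + 0)*(-1) = -2 - 11*(-1) = -2 + 11 = 9)
t = √543 (t = √(268 + 275) = √543 ≈ 23.302)
V = 7 + √543 (V = -2 + (9 + √543) = 7 + √543 ≈ 30.302)
3695 + (385/(-1810) + V/(-2203)) = 3695 + (385/(-1810) + (7 + √543)/(-2203)) = 3695 + (385*(-1/1810) + (7 + √543)*(-1/2203)) = 3695 + (-77/362 + (-7/2203 - √543/2203)) = 3695 + (-172165/797486 - √543/2203) = 2946538605/797486 - √543/2203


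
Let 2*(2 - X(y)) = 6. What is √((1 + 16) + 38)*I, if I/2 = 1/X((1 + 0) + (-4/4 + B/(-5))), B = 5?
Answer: -2*√55 ≈ -14.832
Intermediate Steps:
X(y) = -1 (X(y) = 2 - ½*6 = 2 - 3 = -1)
I = -2 (I = 2/(-1) = 2*(-1) = -2)
√((1 + 16) + 38)*I = √((1 + 16) + 38)*(-2) = √(17 + 38)*(-2) = √55*(-2) = -2*√55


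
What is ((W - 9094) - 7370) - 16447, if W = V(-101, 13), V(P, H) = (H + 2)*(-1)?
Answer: -32926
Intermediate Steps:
V(P, H) = -2 - H (V(P, H) = (2 + H)*(-1) = -2 - H)
W = -15 (W = -2 - 1*13 = -2 - 13 = -15)
((W - 9094) - 7370) - 16447 = ((-15 - 9094) - 7370) - 16447 = (-9109 - 7370) - 16447 = -16479 - 16447 = -32926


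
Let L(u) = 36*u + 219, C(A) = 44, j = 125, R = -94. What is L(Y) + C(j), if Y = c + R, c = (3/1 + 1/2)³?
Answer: -3155/2 ≈ -1577.5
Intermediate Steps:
c = 343/8 (c = (3*1 + 1*(½))³ = (3 + ½)³ = (7/2)³ = 343/8 ≈ 42.875)
Y = -409/8 (Y = 343/8 - 94 = -409/8 ≈ -51.125)
L(u) = 219 + 36*u
L(Y) + C(j) = (219 + 36*(-409/8)) + 44 = (219 - 3681/2) + 44 = -3243/2 + 44 = -3155/2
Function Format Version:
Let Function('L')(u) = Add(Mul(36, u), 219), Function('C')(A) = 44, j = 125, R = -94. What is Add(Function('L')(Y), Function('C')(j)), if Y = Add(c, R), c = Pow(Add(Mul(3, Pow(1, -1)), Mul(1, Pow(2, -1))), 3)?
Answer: Rational(-3155, 2) ≈ -1577.5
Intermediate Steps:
c = Rational(343, 8) (c = Pow(Add(Mul(3, 1), Mul(1, Rational(1, 2))), 3) = Pow(Add(3, Rational(1, 2)), 3) = Pow(Rational(7, 2), 3) = Rational(343, 8) ≈ 42.875)
Y = Rational(-409, 8) (Y = Add(Rational(343, 8), -94) = Rational(-409, 8) ≈ -51.125)
Function('L')(u) = Add(219, Mul(36, u))
Add(Function('L')(Y), Function('C')(j)) = Add(Add(219, Mul(36, Rational(-409, 8))), 44) = Add(Add(219, Rational(-3681, 2)), 44) = Add(Rational(-3243, 2), 44) = Rational(-3155, 2)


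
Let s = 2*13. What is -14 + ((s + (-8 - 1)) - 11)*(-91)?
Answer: -560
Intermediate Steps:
s = 26
-14 + ((s + (-8 - 1)) - 11)*(-91) = -14 + ((26 + (-8 - 1)) - 11)*(-91) = -14 + ((26 - 9) - 11)*(-91) = -14 + (17 - 11)*(-91) = -14 + 6*(-91) = -14 - 546 = -560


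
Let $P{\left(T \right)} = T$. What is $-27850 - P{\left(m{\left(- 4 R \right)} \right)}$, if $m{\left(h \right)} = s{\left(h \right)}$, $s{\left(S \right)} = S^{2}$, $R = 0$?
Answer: $-27850$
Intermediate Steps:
$m{\left(h \right)} = h^{2}$
$-27850 - P{\left(m{\left(- 4 R \right)} \right)} = -27850 - \left(\left(-4\right) 0\right)^{2} = -27850 - 0^{2} = -27850 - 0 = -27850 + 0 = -27850$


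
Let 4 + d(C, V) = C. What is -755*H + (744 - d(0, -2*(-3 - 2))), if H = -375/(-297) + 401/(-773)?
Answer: 14263066/76527 ≈ 186.38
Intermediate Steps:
d(C, V) = -4 + C
H = 56926/76527 (H = -375*(-1/297) + 401*(-1/773) = 125/99 - 401/773 = 56926/76527 ≈ 0.74387)
-755*H + (744 - d(0, -2*(-3 - 2))) = -755*56926/76527 + (744 - (-4 + 0)) = -42979130/76527 + (744 - 1*(-4)) = -42979130/76527 + (744 + 4) = -42979130/76527 + 748 = 14263066/76527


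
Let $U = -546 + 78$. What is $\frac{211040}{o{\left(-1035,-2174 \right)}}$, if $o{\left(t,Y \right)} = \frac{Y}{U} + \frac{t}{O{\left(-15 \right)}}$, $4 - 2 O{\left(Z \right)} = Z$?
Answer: $- \frac{938283840}{463727} \approx -2023.4$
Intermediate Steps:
$O{\left(Z \right)} = 2 - \frac{Z}{2}$
$U = -468$
$o{\left(t,Y \right)} = - \frac{Y}{468} + \frac{2 t}{19}$ ($o{\left(t,Y \right)} = \frac{Y}{-468} + \frac{t}{2 - - \frac{15}{2}} = Y \left(- \frac{1}{468}\right) + \frac{t}{2 + \frac{15}{2}} = - \frac{Y}{468} + \frac{t}{\frac{19}{2}} = - \frac{Y}{468} + t \frac{2}{19} = - \frac{Y}{468} + \frac{2 t}{19}$)
$\frac{211040}{o{\left(-1035,-2174 \right)}} = \frac{211040}{\left(- \frac{1}{468}\right) \left(-2174\right) + \frac{2}{19} \left(-1035\right)} = \frac{211040}{\frac{1087}{234} - \frac{2070}{19}} = \frac{211040}{- \frac{463727}{4446}} = 211040 \left(- \frac{4446}{463727}\right) = - \frac{938283840}{463727}$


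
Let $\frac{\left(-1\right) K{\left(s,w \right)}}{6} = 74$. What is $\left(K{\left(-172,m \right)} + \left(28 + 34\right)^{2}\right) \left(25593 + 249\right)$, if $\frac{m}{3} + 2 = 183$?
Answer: $87862800$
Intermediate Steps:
$m = 543$ ($m = -6 + 3 \cdot 183 = -6 + 549 = 543$)
$K{\left(s,w \right)} = -444$ ($K{\left(s,w \right)} = \left(-6\right) 74 = -444$)
$\left(K{\left(-172,m \right)} + \left(28 + 34\right)^{2}\right) \left(25593 + 249\right) = \left(-444 + \left(28 + 34\right)^{2}\right) \left(25593 + 249\right) = \left(-444 + 62^{2}\right) 25842 = \left(-444 + 3844\right) 25842 = 3400 \cdot 25842 = 87862800$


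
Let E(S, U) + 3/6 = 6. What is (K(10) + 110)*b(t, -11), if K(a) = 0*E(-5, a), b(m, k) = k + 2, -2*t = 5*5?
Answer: -990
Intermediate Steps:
E(S, U) = 11/2 (E(S, U) = -1/2 + 6 = 11/2)
t = -25/2 (t = -5*5/2 = -1/2*25 = -25/2 ≈ -12.500)
b(m, k) = 2 + k
K(a) = 0 (K(a) = 0*(11/2) = 0)
(K(10) + 110)*b(t, -11) = (0 + 110)*(2 - 11) = 110*(-9) = -990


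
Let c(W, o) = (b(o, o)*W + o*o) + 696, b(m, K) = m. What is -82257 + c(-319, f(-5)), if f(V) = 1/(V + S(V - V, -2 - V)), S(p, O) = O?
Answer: -325605/4 ≈ -81401.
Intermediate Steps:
f(V) = -½ (f(V) = 1/(V + (-2 - V)) = 1/(-2) = -½)
c(W, o) = 696 + o² + W*o (c(W, o) = (o*W + o*o) + 696 = (W*o + o²) + 696 = (o² + W*o) + 696 = 696 + o² + W*o)
-82257 + c(-319, f(-5)) = -82257 + (696 + (-½)² - 319*(-½)) = -82257 + (696 + ¼ + 319/2) = -82257 + 3423/4 = -325605/4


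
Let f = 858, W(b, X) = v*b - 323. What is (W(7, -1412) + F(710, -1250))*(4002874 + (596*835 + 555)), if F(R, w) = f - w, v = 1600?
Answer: 58446640665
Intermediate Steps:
W(b, X) = -323 + 1600*b (W(b, X) = 1600*b - 323 = -323 + 1600*b)
F(R, w) = 858 - w
(W(7, -1412) + F(710, -1250))*(4002874 + (596*835 + 555)) = ((-323 + 1600*7) + (858 - 1*(-1250)))*(4002874 + (596*835 + 555)) = ((-323 + 11200) + (858 + 1250))*(4002874 + (497660 + 555)) = (10877 + 2108)*(4002874 + 498215) = 12985*4501089 = 58446640665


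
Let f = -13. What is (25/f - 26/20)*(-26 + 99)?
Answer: -30587/130 ≈ -235.28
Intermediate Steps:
(25/f - 26/20)*(-26 + 99) = (25/(-13) - 26/20)*(-26 + 99) = (25*(-1/13) - 26*1/20)*73 = (-25/13 - 13/10)*73 = -419/130*73 = -30587/130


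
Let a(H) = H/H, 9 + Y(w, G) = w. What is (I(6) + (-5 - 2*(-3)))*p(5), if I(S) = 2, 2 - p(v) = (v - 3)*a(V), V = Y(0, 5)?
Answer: 0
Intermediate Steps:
Y(w, G) = -9 + w
V = -9 (V = -9 + 0 = -9)
a(H) = 1
p(v) = 5 - v (p(v) = 2 - (v - 3) = 2 - (-3 + v) = 2 + (3 - v) = 5 - v)
(I(6) + (-5 - 2*(-3)))*p(5) = (2 + (-5 - 2*(-3)))*(5 - 1*5) = (2 + (-5 + 6))*(5 - 5) = (2 + 1)*0 = 3*0 = 0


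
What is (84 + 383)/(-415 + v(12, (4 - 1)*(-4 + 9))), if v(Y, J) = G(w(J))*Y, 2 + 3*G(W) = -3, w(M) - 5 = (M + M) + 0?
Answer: -467/435 ≈ -1.0736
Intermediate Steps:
w(M) = 5 + 2*M (w(M) = 5 + ((M + M) + 0) = 5 + (2*M + 0) = 5 + 2*M)
G(W) = -5/3 (G(W) = -2/3 + (1/3)*(-3) = -2/3 - 1 = -5/3)
v(Y, J) = -5*Y/3
(84 + 383)/(-415 + v(12, (4 - 1)*(-4 + 9))) = (84 + 383)/(-415 - 5/3*12) = 467/(-415 - 20) = 467/(-435) = 467*(-1/435) = -467/435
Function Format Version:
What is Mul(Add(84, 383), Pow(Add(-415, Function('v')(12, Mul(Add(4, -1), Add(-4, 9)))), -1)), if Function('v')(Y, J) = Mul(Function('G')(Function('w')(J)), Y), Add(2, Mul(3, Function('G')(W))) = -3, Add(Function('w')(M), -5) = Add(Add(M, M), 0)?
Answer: Rational(-467, 435) ≈ -1.0736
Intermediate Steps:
Function('w')(M) = Add(5, Mul(2, M)) (Function('w')(M) = Add(5, Add(Add(M, M), 0)) = Add(5, Add(Mul(2, M), 0)) = Add(5, Mul(2, M)))
Function('G')(W) = Rational(-5, 3) (Function('G')(W) = Add(Rational(-2, 3), Mul(Rational(1, 3), -3)) = Add(Rational(-2, 3), -1) = Rational(-5, 3))
Function('v')(Y, J) = Mul(Rational(-5, 3), Y)
Mul(Add(84, 383), Pow(Add(-415, Function('v')(12, Mul(Add(4, -1), Add(-4, 9)))), -1)) = Mul(Add(84, 383), Pow(Add(-415, Mul(Rational(-5, 3), 12)), -1)) = Mul(467, Pow(Add(-415, -20), -1)) = Mul(467, Pow(-435, -1)) = Mul(467, Rational(-1, 435)) = Rational(-467, 435)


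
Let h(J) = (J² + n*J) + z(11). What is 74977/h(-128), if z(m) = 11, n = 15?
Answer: 74977/14475 ≈ 5.1798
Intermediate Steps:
h(J) = 11 + J² + 15*J (h(J) = (J² + 15*J) + 11 = 11 + J² + 15*J)
74977/h(-128) = 74977/(11 + (-128)² + 15*(-128)) = 74977/(11 + 16384 - 1920) = 74977/14475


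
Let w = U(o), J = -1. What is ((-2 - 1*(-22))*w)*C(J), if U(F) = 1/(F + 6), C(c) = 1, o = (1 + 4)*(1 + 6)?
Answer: 20/41 ≈ 0.48780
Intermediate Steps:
o = 35 (o = 5*7 = 35)
U(F) = 1/(6 + F)
w = 1/41 (w = 1/(6 + 35) = 1/41 ≈ 0.024390)
((-2 - 1*(-22))*w)*C(J) = ((-2 - 1*(-22))*(1/41))*1 = ((-2 + 22)*(1/41))*1 = (20*(1/41))*1 = (20/41)*1 = 20/41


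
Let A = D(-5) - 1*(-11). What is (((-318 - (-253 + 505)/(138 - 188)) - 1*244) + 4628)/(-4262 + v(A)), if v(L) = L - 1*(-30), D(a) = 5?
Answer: -12722/13175 ≈ -0.96562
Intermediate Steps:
A = 16 (A = 5 - 1*(-11) = 5 + 11 = 16)
v(L) = 30 + L (v(L) = L + 30 = 30 + L)
(((-318 - (-253 + 505)/(138 - 188)) - 1*244) + 4628)/(-4262 + v(A)) = (((-318 - (-253 + 505)/(138 - 188)) - 1*244) + 4628)/(-4262 + (30 + 16)) = (((-318 - 252/(-50)) - 244) + 4628)/(-4262 + 46) = (((-318 - 252*(-1)/50) - 244) + 4628)/(-4216) = (((-318 - 1*(-126/25)) - 244) + 4628)*(-1/4216) = (((-318 + 126/25) - 244) + 4628)*(-1/4216) = ((-7824/25 - 244) + 4628)*(-1/4216) = (-13924/25 + 4628)*(-1/4216) = (101776/25)*(-1/4216) = -12722/13175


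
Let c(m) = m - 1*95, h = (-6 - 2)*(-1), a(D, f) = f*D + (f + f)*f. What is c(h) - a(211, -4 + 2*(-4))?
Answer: 2157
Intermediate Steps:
a(D, f) = 2*f² + D*f (a(D, f) = D*f + (2*f)*f = D*f + 2*f² = 2*f² + D*f)
h = 8 (h = -8*(-1) = 8)
c(m) = -95 + m (c(m) = m - 95 = -95 + m)
c(h) - a(211, -4 + 2*(-4)) = (-95 + 8) - (-4 + 2*(-4))*(211 + 2*(-4 + 2*(-4))) = -87 - (-4 - 8)*(211 + 2*(-4 - 8)) = -87 - (-12)*(211 + 2*(-12)) = -87 - (-12)*(211 - 24) = -87 - (-12)*187 = -87 - 1*(-2244) = -87 + 2244 = 2157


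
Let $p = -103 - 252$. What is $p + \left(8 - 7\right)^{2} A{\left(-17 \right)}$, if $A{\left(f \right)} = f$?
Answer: $-372$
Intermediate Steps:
$p = -355$ ($p = -103 - 252 = -355$)
$p + \left(8 - 7\right)^{2} A{\left(-17 \right)} = -355 + \left(8 - 7\right)^{2} \left(-17\right) = -355 + 1^{2} \left(-17\right) = -355 + 1 \left(-17\right) = -355 - 17 = -372$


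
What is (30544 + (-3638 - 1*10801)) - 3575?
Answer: 12530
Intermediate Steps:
(30544 + (-3638 - 1*10801)) - 3575 = (30544 + (-3638 - 10801)) - 3575 = (30544 - 14439) - 3575 = 16105 - 3575 = 12530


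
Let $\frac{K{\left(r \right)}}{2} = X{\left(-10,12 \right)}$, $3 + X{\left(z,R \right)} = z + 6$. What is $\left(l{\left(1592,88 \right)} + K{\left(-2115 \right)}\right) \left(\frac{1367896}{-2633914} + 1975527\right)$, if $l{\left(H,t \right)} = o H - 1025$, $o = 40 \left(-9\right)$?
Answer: $- \frac{1493779954987389169}{1316957} \approx -1.1343 \cdot 10^{12}$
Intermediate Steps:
$o = -360$
$l{\left(H,t \right)} = -1025 - 360 H$ ($l{\left(H,t \right)} = - 360 H - 1025 = -1025 - 360 H$)
$X{\left(z,R \right)} = 3 + z$ ($X{\left(z,R \right)} = -3 + \left(z + 6\right) = -3 + \left(6 + z\right) = 3 + z$)
$K{\left(r \right)} = -14$ ($K{\left(r \right)} = 2 \left(3 - 10\right) = 2 \left(-7\right) = -14$)
$\left(l{\left(1592,88 \right)} + K{\left(-2115 \right)}\right) \left(\frac{1367896}{-2633914} + 1975527\right) = \left(\left(-1025 - 573120\right) - 14\right) \left(\frac{1367896}{-2633914} + 1975527\right) = \left(\left(-1025 - 573120\right) - 14\right) \left(1367896 \left(- \frac{1}{2633914}\right) + 1975527\right) = \left(-574145 - 14\right) \left(- \frac{683948}{1316957} + 1975527\right) = \left(-574159\right) \frac{2601683427391}{1316957} = - \frac{1493779954987389169}{1316957}$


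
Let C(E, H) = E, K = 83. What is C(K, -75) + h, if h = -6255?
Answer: -6172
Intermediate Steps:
C(K, -75) + h = 83 - 6255 = -6172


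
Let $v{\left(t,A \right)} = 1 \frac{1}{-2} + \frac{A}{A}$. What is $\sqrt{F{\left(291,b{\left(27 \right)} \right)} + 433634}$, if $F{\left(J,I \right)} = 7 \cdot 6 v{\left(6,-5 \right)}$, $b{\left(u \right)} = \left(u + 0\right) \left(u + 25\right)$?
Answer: $\sqrt{433655} \approx 658.52$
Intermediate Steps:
$b{\left(u \right)} = u \left(25 + u\right)$
$v{\left(t,A \right)} = \frac{1}{2}$ ($v{\left(t,A \right)} = 1 \left(- \frac{1}{2}\right) + 1 = - \frac{1}{2} + 1 = \frac{1}{2}$)
$F{\left(J,I \right)} = 21$ ($F{\left(J,I \right)} = 7 \cdot 6 \cdot \frac{1}{2} = 42 \cdot \frac{1}{2} = 21$)
$\sqrt{F{\left(291,b{\left(27 \right)} \right)} + 433634} = \sqrt{21 + 433634} = \sqrt{433655}$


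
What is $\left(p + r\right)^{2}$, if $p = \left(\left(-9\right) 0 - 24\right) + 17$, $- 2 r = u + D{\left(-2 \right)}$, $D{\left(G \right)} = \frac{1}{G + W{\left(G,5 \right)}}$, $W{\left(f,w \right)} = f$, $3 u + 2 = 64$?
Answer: $\frac{170569}{576} \approx 296.13$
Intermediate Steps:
$u = \frac{62}{3}$ ($u = - \frac{2}{3} + \frac{1}{3} \cdot 64 = - \frac{2}{3} + \frac{64}{3} = \frac{62}{3} \approx 20.667$)
$D{\left(G \right)} = \frac{1}{2 G}$ ($D{\left(G \right)} = \frac{1}{G + G} = \frac{1}{2 G}$)
$r = - \frac{245}{24}$ ($r = - \frac{\frac{62}{3} + \frac{1}{2 \left(-2\right)}}{2} = - \frac{\frac{62}{3} + \frac{1}{2} \left(- \frac{1}{2}\right)}{2} = - \frac{\frac{62}{3} - \frac{1}{4}}{2} = \left(- \frac{1}{2}\right) \frac{245}{12} = - \frac{245}{24} \approx -10.208$)
$p = -7$ ($p = \left(0 - 24\right) + 17 = -24 + 17 = -7$)
$\left(p + r\right)^{2} = \left(-7 - \frac{245}{24}\right)^{2} = \left(- \frac{413}{24}\right)^{2} = \frac{170569}{576}$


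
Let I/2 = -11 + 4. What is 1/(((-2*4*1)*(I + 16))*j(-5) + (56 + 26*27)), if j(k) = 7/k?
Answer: 5/3902 ≈ 0.0012814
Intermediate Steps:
I = -14 (I = 2*(-11 + 4) = 2*(-7) = -14)
1/(((-2*4*1)*(I + 16))*j(-5) + (56 + 26*27)) = 1/(((-2*4*1)*(-14 + 16))*(7/(-5)) + (56 + 26*27)) = 1/((-8*1*2)*(7*(-⅕)) + (56 + 702)) = 1/(-8*2*(-7/5) + 758) = 1/(-16*(-7/5) + 758) = 1/(112/5 + 758) = 1/(3902/5) = 5/3902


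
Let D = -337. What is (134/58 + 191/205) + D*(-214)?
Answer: 428760784/5945 ≈ 72121.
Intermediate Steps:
(134/58 + 191/205) + D*(-214) = (134/58 + 191/205) - 337*(-214) = (134*(1/58) + 191*(1/205)) + 72118 = (67/29 + 191/205) + 72118 = 19274/5945 + 72118 = 428760784/5945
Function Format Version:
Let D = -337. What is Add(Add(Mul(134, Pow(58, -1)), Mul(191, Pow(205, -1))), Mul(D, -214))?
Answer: Rational(428760784, 5945) ≈ 72121.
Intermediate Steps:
Add(Add(Mul(134, Pow(58, -1)), Mul(191, Pow(205, -1))), Mul(D, -214)) = Add(Add(Mul(134, Pow(58, -1)), Mul(191, Pow(205, -1))), Mul(-337, -214)) = Add(Add(Mul(134, Rational(1, 58)), Mul(191, Rational(1, 205))), 72118) = Add(Add(Rational(67, 29), Rational(191, 205)), 72118) = Add(Rational(19274, 5945), 72118) = Rational(428760784, 5945)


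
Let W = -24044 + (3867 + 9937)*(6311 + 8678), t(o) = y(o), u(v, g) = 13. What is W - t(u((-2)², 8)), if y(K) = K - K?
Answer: 206884112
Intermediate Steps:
y(K) = 0
t(o) = 0
W = 206884112 (W = -24044 + 13804*14989 = -24044 + 206908156 = 206884112)
W - t(u((-2)², 8)) = 206884112 - 1*0 = 206884112 + 0 = 206884112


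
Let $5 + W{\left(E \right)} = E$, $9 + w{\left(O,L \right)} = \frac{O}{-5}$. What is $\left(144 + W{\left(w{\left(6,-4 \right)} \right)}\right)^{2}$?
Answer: $\frac{414736}{25} \approx 16589.0$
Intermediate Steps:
$w{\left(O,L \right)} = -9 - \frac{O}{5}$ ($w{\left(O,L \right)} = -9 + \frac{O}{-5} = -9 + O \left(- \frac{1}{5}\right) = -9 - \frac{O}{5}$)
$W{\left(E \right)} = -5 + E$
$\left(144 + W{\left(w{\left(6,-4 \right)} \right)}\right)^{2} = \left(144 - \frac{76}{5}\right)^{2} = \left(\frac{644}{5}\right)^{2} = \frac{414736}{25}$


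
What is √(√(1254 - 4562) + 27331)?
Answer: √(27331 + 2*I*√827) ≈ 165.32 + 0.174*I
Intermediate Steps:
√(√(1254 - 4562) + 27331) = √(√(-3308) + 27331) = √(2*I*√827 + 27331) = √(27331 + 2*I*√827)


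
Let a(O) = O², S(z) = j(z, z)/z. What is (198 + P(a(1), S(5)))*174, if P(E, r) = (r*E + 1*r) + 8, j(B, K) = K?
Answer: 36192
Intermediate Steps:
S(z) = 1 (S(z) = z/z = 1)
P(E, r) = 8 + r + E*r (P(E, r) = (E*r + r) + 8 = (r + E*r) + 8 = 8 + r + E*r)
(198 + P(a(1), S(5)))*174 = (198 + (8 + 1 + 1²*1))*174 = (198 + (8 + 1 + 1*1))*174 = (198 + (8 + 1 + 1))*174 = (198 + 10)*174 = 208*174 = 36192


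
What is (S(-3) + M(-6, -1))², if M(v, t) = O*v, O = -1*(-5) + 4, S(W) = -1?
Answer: 3025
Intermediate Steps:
O = 9 (O = 5 + 4 = 9)
M(v, t) = 9*v
(S(-3) + M(-6, -1))² = (-1 + 9*(-6))² = (-1 - 54)² = (-55)² = 3025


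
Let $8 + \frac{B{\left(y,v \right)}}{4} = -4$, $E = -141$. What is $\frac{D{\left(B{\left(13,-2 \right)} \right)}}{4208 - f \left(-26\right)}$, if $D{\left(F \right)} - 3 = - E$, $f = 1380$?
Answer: $\frac{18}{5011} \approx 0.0035921$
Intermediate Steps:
$B{\left(y,v \right)} = -48$ ($B{\left(y,v \right)} = -32 + 4 \left(-4\right) = -32 - 16 = -48$)
$D{\left(F \right)} = 144$ ($D{\left(F \right)} = 3 - -141 = 3 + 141 = 144$)
$\frac{D{\left(B{\left(13,-2 \right)} \right)}}{4208 - f \left(-26\right)} = \frac{144}{4208 - 1380 \left(-26\right)} = \frac{144}{4208 - -35880} = \frac{144}{4208 + 35880} = \frac{144}{40088} = 144 \cdot \frac{1}{40088} = \frac{18}{5011}$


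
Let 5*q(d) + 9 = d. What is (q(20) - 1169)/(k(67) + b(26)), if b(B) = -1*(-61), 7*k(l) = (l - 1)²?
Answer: -40838/23915 ≈ -1.7076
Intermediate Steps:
k(l) = (-1 + l)²/7 (k(l) = (l - 1)²/7 = (-1 + l)²/7)
q(d) = -9/5 + d/5
b(B) = 61
(q(20) - 1169)/(k(67) + b(26)) = ((-9/5 + (⅕)*20) - 1169)/((-1 + 67)²/7 + 61) = ((-9/5 + 4) - 1169)/((⅐)*66² + 61) = (11/5 - 1169)/((⅐)*4356 + 61) = -5834/(5*(4356/7 + 61)) = -5834/(5*4783/7) = -5834/5*7/4783 = -40838/23915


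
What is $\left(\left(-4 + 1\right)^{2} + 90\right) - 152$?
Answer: $-53$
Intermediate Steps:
$\left(\left(-4 + 1\right)^{2} + 90\right) - 152 = \left(\left(-3\right)^{2} + 90\right) - 152 = \left(9 + 90\right) - 152 = 99 - 152 = -53$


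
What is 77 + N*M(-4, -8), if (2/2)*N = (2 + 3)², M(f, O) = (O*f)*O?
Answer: -6323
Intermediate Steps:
M(f, O) = f*O²
N = 25 (N = (2 + 3)² = 5² = 25)
77 + N*M(-4, -8) = 77 + 25*(-4*(-8)²) = 77 + 25*(-4*64) = 77 + 25*(-256) = 77 - 6400 = -6323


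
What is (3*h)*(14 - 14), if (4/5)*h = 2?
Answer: 0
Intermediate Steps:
h = 5/2 (h = (5/4)*2 = 5/2 ≈ 2.5000)
(3*h)*(14 - 14) = (3*(5/2))*(14 - 14) = (15/2)*0 = 0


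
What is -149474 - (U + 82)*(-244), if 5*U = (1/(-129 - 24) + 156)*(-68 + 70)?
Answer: -87394394/765 ≈ -1.1424e+5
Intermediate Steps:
U = 47734/765 (U = ((1/(-129 - 24) + 156)*(-68 + 70))/5 = ((1/(-153) + 156)*2)/5 = ((-1/153 + 156)*2)/5 = ((23867/153)*2)/5 = (1/5)*(47734/153) = 47734/765 ≈ 62.397)
-149474 - (U + 82)*(-244) = -149474 - (47734/765 + 82)*(-244) = -149474 - 110464*(-244)/765 = -149474 - 1*(-26953216/765) = -149474 + 26953216/765 = -87394394/765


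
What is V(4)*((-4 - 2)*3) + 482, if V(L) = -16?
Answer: 770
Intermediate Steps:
V(4)*((-4 - 2)*3) + 482 = -16*(-4 - 2)*3 + 482 = -(-96)*3 + 482 = -16*(-18) + 482 = 288 + 482 = 770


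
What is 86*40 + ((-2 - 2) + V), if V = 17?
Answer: 3453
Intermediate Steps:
86*40 + ((-2 - 2) + V) = 86*40 + ((-2 - 2) + 17) = 3440 + (-4 + 17) = 3440 + 13 = 3453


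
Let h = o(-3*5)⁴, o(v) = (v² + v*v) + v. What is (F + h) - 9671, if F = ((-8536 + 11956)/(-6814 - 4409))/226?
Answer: 5045472082418904/140911 ≈ 3.5806e+10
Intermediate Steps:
o(v) = v + 2*v² (o(v) = (v² + v²) + v = 2*v² + v = v + 2*v²)
h = 35806100625 (h = ((-3*5)*(1 + 2*(-3*5)))⁴ = (-15*(1 + 2*(-15)))⁴ = (-15*(1 - 30))⁴ = (-15*(-29))⁴ = 435⁴ = 35806100625)
F = -190/140911 (F = (3420/(-11223))*(1/226) = (3420*(-1/11223))*(1/226) = -380/1247*1/226 = -190/140911 ≈ -0.0013484)
(F + h) - 9671 = (-190/140911 + 35806100625) - 9671 = 5045473445169185/140911 - 9671 = 5045472082418904/140911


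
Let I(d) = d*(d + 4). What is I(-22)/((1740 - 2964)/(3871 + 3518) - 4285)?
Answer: -108372/1172707 ≈ -0.092412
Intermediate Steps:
I(d) = d*(4 + d)
I(-22)/((1740 - 2964)/(3871 + 3518) - 4285) = (-22*(4 - 22))/((1740 - 2964)/(3871 + 3518) - 4285) = (-22*(-18))/(-1224/7389 - 4285) = 396/(-1224*1/7389 - 4285) = 396/(-136/821 - 4285) = 396/(-3518121/821) = 396*(-821/3518121) = -108372/1172707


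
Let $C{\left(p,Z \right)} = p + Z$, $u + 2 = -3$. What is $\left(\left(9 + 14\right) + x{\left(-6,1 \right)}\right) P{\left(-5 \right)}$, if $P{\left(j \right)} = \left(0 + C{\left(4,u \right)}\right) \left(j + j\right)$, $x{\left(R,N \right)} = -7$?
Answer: $160$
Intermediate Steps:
$u = -5$ ($u = -2 - 3 = -5$)
$C{\left(p,Z \right)} = Z + p$
$P{\left(j \right)} = - 2 j$ ($P{\left(j \right)} = \left(0 + \left(-5 + 4\right)\right) \left(j + j\right) = \left(0 - 1\right) 2 j = - 2 j$)
$\left(\left(9 + 14\right) + x{\left(-6,1 \right)}\right) P{\left(-5 \right)} = \left(\left(9 + 14\right) - 7\right) \left(\left(-2\right) \left(-5\right)\right) = \left(23 - 7\right) 10 = 16 \cdot 10 = 160$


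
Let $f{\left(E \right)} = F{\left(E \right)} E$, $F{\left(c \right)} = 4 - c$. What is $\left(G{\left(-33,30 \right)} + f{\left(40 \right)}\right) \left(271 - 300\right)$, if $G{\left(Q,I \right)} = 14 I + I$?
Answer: $28710$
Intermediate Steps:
$G{\left(Q,I \right)} = 15 I$
$f{\left(E \right)} = E \left(4 - E\right)$ ($f{\left(E \right)} = \left(4 - E\right) E = E \left(4 - E\right)$)
$\left(G{\left(-33,30 \right)} + f{\left(40 \right)}\right) \left(271 - 300\right) = \left(15 \cdot 30 + 40 \left(4 - 40\right)\right) \left(271 - 300\right) = \left(450 + 40 \left(4 - 40\right)\right) \left(-29\right) = \left(450 + 40 \left(-36\right)\right) \left(-29\right) = \left(450 - 1440\right) \left(-29\right) = \left(-990\right) \left(-29\right) = 28710$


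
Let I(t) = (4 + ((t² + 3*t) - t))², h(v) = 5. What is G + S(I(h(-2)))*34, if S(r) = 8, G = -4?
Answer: 268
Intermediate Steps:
I(t) = (4 + t² + 2*t)² (I(t) = (4 + (t² + 2*t))² = (4 + t² + 2*t)²)
G + S(I(h(-2)))*34 = -4 + 8*34 = -4 + 272 = 268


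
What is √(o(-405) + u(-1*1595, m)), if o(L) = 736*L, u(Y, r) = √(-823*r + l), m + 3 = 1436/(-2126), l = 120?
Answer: √(-336821159520 + 1063*√3553631323)/1063 ≈ 545.92*I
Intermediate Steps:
m = -3907/1063 (m = -3 + 1436/(-2126) = -3 + 1436*(-1/2126) = -3 - 718/1063 = -3907/1063 ≈ -3.6754)
u(Y, r) = √(120 - 823*r) (u(Y, r) = √(-823*r + 120) = √(120 - 823*r))
√(o(-405) + u(-1*1595, m)) = √(736*(-405) + √(120 - 823*(-3907/1063))) = √(-298080 + √(120 + 3215461/1063)) = √(-298080 + √(3343021/1063)) = √(-298080 + √3553631323/1063)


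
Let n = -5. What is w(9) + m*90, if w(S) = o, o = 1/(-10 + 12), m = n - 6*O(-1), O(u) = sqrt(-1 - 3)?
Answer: -899/2 - 1080*I ≈ -449.5 - 1080.0*I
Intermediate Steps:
O(u) = 2*I (O(u) = sqrt(-4) = 2*I)
m = -5 - 12*I ≈ -5.0 - 12.0*I
o = 1/2 ≈ 0.50000
w(S) = 1/2
w(9) + m*90 = 1/2 + (-5 - 12*I)*90 = 1/2 + (-450 - 1080*I) = -899/2 - 1080*I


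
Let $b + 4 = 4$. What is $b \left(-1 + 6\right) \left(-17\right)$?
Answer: $0$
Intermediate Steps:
$b = 0$ ($b = -4 + 4 = 0$)
$b \left(-1 + 6\right) \left(-17\right) = 0 \left(-1 + 6\right) \left(-17\right) = 0 \cdot 5 \left(-17\right) = 0 \left(-17\right) = 0$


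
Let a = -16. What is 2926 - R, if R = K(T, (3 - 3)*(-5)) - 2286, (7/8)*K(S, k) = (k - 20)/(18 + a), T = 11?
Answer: 36564/7 ≈ 5223.4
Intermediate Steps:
K(S, k) = -80/7 + 4*k/7 (K(S, k) = 8*((k - 20)/(18 - 16))/7 = 8*((-20 + k)/2)/7 = 8*((-20 + k)*(½))/7 = 8*(-10 + k/2)/7 = -80/7 + 4*k/7)
R = -16082/7 (R = (-80/7 + 4*((3 - 3)*(-5))/7) - 2286 = (-80/7 + 4*(0*(-5))/7) - 2286 = (-80/7 + (4/7)*0) - 2286 = (-80/7 + 0) - 2286 = -80/7 - 2286 = -16082/7 ≈ -2297.4)
2926 - R = 2926 - 1*(-16082/7) = 2926 + 16082/7 = 36564/7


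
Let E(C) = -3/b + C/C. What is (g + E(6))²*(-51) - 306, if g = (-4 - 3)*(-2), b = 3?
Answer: -10302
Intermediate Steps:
g = 14 (g = -7*(-2) = 14)
E(C) = 0 (E(C) = -3/3 + C/C = -3*⅓ + 1 = -1 + 1 = 0)
(g + E(6))²*(-51) - 306 = (14 + 0)²*(-51) - 306 = 14²*(-51) - 306 = 196*(-51) - 306 = -9996 - 306 = -10302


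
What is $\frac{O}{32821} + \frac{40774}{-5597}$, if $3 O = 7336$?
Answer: $- \frac{137023130}{19003359} \approx -7.2105$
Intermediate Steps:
$O = \frac{7336}{3}$ ($O = \frac{1}{3} \cdot 7336 = \frac{7336}{3} \approx 2445.3$)
$\frac{O}{32821} + \frac{40774}{-5597} = \frac{7336}{3 \cdot 32821} + \frac{40774}{-5597} = \frac{7336}{3} \cdot \frac{1}{32821} + 40774 \left(- \frac{1}{5597}\right) = \frac{7336}{98463} - \frac{1406}{193} = - \frac{137023130}{19003359}$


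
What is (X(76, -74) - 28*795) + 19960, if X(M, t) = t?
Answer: -2374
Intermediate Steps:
(X(76, -74) - 28*795) + 19960 = (-74 - 28*795) + 19960 = (-74 - 22260) + 19960 = -22334 + 19960 = -2374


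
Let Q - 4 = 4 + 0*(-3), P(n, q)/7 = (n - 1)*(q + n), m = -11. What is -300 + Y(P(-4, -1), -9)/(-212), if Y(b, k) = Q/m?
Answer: -174898/583 ≈ -300.00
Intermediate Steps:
P(n, q) = 7*(-1 + n)*(n + q) (P(n, q) = 7*((n - 1)*(q + n)) = 7*((-1 + n)*(n + q)) = 7*(-1 + n)*(n + q))
Q = 8 (Q = 4 + (4 + 0*(-3)) = 4 + (4 + 0) = 4 + 4 = 8)
Y(b, k) = -8/11 (Y(b, k) = 8/(-11) = 8*(-1/11) = -8/11)
-300 + Y(P(-4, -1), -9)/(-212) = -300 - 8/11/(-212) = -300 - 1/212*(-8/11) = -300 + 2/583 = -174898/583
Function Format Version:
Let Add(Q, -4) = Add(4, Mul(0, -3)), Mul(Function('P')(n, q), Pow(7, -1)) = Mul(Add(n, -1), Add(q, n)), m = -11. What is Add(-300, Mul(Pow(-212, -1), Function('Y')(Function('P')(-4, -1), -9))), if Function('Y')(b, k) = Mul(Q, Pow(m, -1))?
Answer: Rational(-174898, 583) ≈ -300.00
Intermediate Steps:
Function('P')(n, q) = Mul(7, Add(-1, n), Add(n, q)) (Function('P')(n, q) = Mul(7, Mul(Add(n, -1), Add(q, n))) = Mul(7, Mul(Add(-1, n), Add(n, q))) = Mul(7, Add(-1, n), Add(n, q)))
Q = 8 (Q = Add(4, Add(4, Mul(0, -3))) = Add(4, Add(4, 0)) = Add(4, 4) = 8)
Function('Y')(b, k) = Rational(-8, 11) (Function('Y')(b, k) = Mul(8, Pow(-11, -1)) = Mul(8, Rational(-1, 11)) = Rational(-8, 11))
Add(-300, Mul(Pow(-212, -1), Function('Y')(Function('P')(-4, -1), -9))) = Add(-300, Mul(Pow(-212, -1), Rational(-8, 11))) = Add(-300, Mul(Rational(-1, 212), Rational(-8, 11))) = Add(-300, Rational(2, 583)) = Rational(-174898, 583)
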